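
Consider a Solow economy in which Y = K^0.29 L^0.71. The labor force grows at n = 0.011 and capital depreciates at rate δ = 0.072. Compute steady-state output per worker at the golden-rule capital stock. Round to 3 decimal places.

Break-even investment rate: n + δ = 0.011 + 0.072 = 0.083.
Setting f'(k) = n+δ gives 0.29·k^(0.29−1) = 0.083, hence k_gold = (0.29/0.083)^(1/0.71) ≈ 5.8242.
Output: y_gold = k_gold^0.29 = 5.8242^0.29 ≈ 1.6669.

y_gold ≈ 1.667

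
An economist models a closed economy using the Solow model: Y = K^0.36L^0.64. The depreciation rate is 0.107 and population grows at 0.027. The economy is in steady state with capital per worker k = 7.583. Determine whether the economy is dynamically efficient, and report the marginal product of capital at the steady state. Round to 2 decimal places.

dynamically inefficient; MPK ≈ 0.10

n + δ = 0.027 + 0.107 = 0.134.
MPK = 0.36·k^(0.36−1) = 0.36·7.583^(-0.64) ≈ 0.0984.
MPK < 0.134, so the economy is dynamically inefficient (over-saving).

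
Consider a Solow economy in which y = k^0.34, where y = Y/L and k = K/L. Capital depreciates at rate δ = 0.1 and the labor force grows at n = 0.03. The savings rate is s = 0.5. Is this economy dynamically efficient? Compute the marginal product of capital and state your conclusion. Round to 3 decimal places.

dynamically inefficient; MPK ≈ 0.088

Break-even investment rate: n + δ = 0.03 + 0.1 = 0.13.
Steady-state k*: s·k^0.34 = 0.13·k gives k* = (0.5/0.13)^(1/0.66) ≈ 7.6985.
MPK = 0.34·7.6985^(-0.66) ≈ 0.0884.
MPK < n+δ = 0.13, so the economy is dynamically inefficient (over-saving).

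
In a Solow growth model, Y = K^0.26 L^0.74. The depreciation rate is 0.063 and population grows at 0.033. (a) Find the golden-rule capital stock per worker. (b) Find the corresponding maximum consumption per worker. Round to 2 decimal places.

n + δ = 0.033 + 0.063 = 0.096.
Setting f'(k) = n+δ gives 0.26·k^(0.26−1) = 0.096, hence k_gold = (0.26/0.096)^(1/0.74) ≈ 3.8436.
y_gold = 3.8436^0.26 ≈ 1.4192; c_gold = y_gold − 0.096·k_gold ≈ 1.0502.

(a) k_gold ≈ 3.84; (b) c_gold ≈ 1.05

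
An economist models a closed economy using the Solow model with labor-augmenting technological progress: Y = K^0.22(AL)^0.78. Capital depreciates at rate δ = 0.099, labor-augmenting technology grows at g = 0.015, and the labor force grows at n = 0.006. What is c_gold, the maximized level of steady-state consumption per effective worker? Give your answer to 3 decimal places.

c_gold ≈ 0.925

The effective depreciation rate is n + g + δ = 0.006 + 0.015 + 0.099 = 0.12.
Setting f'(k) = n+g+δ gives 0.22·k^(0.22−1) = 0.12, hence k_gold = (0.22/0.12)^(1/0.78) ≈ 2.1751.
y_gold = 2.1751^0.22 ≈ 1.1864.
c_gold = y_gold − (n+g+δ)·k_gold = 1.1864 − 0.12·2.1751 ≈ 0.9254.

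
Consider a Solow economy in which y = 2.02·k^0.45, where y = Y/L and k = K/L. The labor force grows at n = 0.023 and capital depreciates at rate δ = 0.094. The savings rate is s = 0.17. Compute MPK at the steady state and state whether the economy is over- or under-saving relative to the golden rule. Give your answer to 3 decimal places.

under-saving; MPK ≈ 0.310

Break-even investment rate: n + δ = 0.023 + 0.094 = 0.117.
Steady-state k*: s·A·k^0.45 = 0.117·k gives k* = (0.17·2.02/0.117)^(1/0.55) ≈ 7.0829.
MPK = 0.45·2.02·7.0829^(-0.55) ≈ 0.3097.
MPK > n+δ = 0.117, so the economy is dynamically efficient (under-saving).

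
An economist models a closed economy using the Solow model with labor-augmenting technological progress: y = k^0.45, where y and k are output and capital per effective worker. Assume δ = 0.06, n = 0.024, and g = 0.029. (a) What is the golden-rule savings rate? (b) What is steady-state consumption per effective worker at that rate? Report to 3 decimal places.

(a) s_gold = 0.450; (b) c_gold ≈ 1.704

The effective depreciation rate is n + g + δ = 0.024 + 0.029 + 0.06 = 0.113.
For Cobb-Douglas, s_gold equals capital's share: s_gold = 0.45.
Setting f'(k) = n+g+δ gives 0.45·k^(0.45−1) = 0.113, hence k_gold = (0.45/0.113)^(1/0.55) ≈ 12.3354.
y_gold = 12.3354^0.45 ≈ 3.0976; c_gold = (1−0.45)·y_gold ≈ 1.7037.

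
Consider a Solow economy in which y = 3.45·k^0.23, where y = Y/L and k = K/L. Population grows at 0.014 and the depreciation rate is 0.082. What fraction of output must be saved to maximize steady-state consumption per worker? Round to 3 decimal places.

n + δ = 0.014 + 0.082 = 0.096.
At the golden rule MPK = n+δ, and in any Cobb-Douglas steady state s = (n+δ)·k/y = MPK·k/y = capital's share 0.23.

s_gold = 0.230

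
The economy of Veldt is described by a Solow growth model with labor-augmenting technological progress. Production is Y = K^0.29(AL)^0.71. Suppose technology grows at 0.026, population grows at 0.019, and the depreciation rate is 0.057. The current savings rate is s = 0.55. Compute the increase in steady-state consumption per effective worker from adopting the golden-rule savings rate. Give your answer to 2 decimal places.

Δc ≈ 0.19

Break-even investment rate: n + g + δ = 0.019 + 0.026 + 0.057 = 0.102.
Current steady state (s = 0.55): k* = (0.55/0.102)^(1/0.71) ≈ 10.7313, y* = 10.7313^0.29 ≈ 1.9902, c* = (1−0.55)·1.9902 ≈ 0.8956.
Golden rule sets MPK = n+g+δ: 0.29·k^(0.29−1) = 0.102, so k_gold = (0.29/0.102)^(1/0.71) ≈ 4.3566.
y_gold = 4.3566^0.29 ≈ 1.5323, c_gold = y_gold − 0.102·k_gold ≈ 1.0880.
Gain: Δc = 1.0880 − 0.8956 ≈ 0.1924.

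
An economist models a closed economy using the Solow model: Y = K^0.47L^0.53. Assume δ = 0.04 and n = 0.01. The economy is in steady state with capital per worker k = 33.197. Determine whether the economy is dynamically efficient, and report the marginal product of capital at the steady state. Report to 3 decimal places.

Break-even investment rate: n + δ = 0.01 + 0.04 = 0.05.
MPK = 0.47·k^(0.47−1) = 0.47·33.197^(-0.53) ≈ 0.0734.
MPK > 0.05, so the economy is dynamically efficient (under-saving).

dynamically efficient; MPK ≈ 0.073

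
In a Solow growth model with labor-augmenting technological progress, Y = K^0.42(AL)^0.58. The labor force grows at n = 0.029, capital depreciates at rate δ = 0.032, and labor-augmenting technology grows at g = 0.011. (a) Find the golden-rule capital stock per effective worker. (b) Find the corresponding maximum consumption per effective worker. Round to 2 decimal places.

(a) k_gold ≈ 20.92; (b) c_gold ≈ 2.08

Break-even investment rate: n + g + δ = 0.029 + 0.011 + 0.032 = 0.072.
Maximizing c = f(k) − (n+g+δ)·k gives f'(k) = n+g+δ, i.e. 0.42·k^(0.42−1) = 0.072, so k_gold = (0.42/0.072)^(1/0.58) ≈ 20.9193.
y_gold = 20.9193^0.42 ≈ 3.5862; c_gold = y_gold − 0.072·k_gold ≈ 2.0800.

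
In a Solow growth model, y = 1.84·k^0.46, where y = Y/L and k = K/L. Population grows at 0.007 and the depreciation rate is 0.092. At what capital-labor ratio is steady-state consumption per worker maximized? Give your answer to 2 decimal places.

The effective depreciation rate is n + δ = 0.007 + 0.092 = 0.099.
Setting f'(k) = n+δ gives 0.46·1.84·k^(0.46−1) = 0.099, hence k_gold = (0.46·1.84/0.099)^(1/0.54) ≈ 53.1882.

k_gold ≈ 53.19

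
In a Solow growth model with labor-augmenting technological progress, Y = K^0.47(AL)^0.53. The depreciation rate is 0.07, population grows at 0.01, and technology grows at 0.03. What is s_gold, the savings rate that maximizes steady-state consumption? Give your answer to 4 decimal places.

s_gold = 0.4700

The effective depreciation rate is n + g + δ = 0.01 + 0.03 + 0.07 = 0.11.
At the golden rule MPK = n+g+δ, and in any Cobb-Douglas steady state s = (n+g+δ)·k/y = MPK·k/y = capital's share 0.47.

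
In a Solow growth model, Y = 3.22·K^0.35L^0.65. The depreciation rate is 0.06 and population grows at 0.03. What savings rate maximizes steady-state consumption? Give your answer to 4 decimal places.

s_gold = 0.3500

n + δ = 0.03 + 0.06 = 0.09.
At the golden rule MPK = n+δ, and in any Cobb-Douglas steady state s = (n+δ)·k/y = MPK·k/y = capital's share 0.35.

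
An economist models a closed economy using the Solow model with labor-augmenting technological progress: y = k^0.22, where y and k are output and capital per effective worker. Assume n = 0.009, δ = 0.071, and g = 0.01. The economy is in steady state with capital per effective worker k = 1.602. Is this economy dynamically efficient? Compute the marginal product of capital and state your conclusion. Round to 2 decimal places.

dynamically efficient; MPK ≈ 0.15

Break-even investment rate: n + g + δ = 0.009 + 0.01 + 0.071 = 0.09.
MPK = 0.22·k^(0.22−1) = 0.22·1.602^(-0.78) ≈ 0.1523.
MPK > 0.09, so the economy is dynamically efficient (under-saving).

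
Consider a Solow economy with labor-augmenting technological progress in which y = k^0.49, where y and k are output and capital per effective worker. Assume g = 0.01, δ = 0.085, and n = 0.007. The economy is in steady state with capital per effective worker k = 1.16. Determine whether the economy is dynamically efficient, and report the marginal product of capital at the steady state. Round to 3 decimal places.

Break-even investment rate: n + g + δ = 0.007 + 0.01 + 0.085 = 0.102.
MPK = 0.49·k^(0.49−1) = 0.49·1.16^(-0.51) ≈ 0.4543.
MPK > 0.102, so the economy is dynamically efficient (under-saving).

dynamically efficient; MPK ≈ 0.454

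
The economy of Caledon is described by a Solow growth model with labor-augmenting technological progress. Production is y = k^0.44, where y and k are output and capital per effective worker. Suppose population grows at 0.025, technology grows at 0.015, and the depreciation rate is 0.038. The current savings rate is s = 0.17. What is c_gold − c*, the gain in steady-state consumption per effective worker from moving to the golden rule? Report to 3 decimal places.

Capital per effective worker breaks even when investment replaces (n + g + δ)·k; here n + g + δ = 0.078.
Current steady state (s = 0.17): k* = (0.17/0.078)^(1/0.56) ≈ 4.0198, y* = 4.0198^0.44 ≈ 1.8444, c* = (1−0.17)·1.8444 ≈ 1.5308.
Setting f'(k) = n+g+δ gives 0.44·k^(0.44−1) = 0.078, hence k_gold = (0.44/0.078)^(1/0.56) ≈ 21.9640.
y_gold = 21.9640^0.44 ≈ 3.8936, c_gold = y_gold − 0.078·k_gold ≈ 2.1804.
Gain: Δc = 2.1804 − 1.5308 ≈ 0.6496.

Δc ≈ 0.650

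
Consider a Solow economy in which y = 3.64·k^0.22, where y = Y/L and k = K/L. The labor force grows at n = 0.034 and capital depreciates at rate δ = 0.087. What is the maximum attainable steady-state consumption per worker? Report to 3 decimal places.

The effective depreciation rate is n + δ = 0.034 + 0.087 = 0.121.
At the golden rule the marginal product of capital equals n+δ: 0.22·3.64·k^(0.22−1) = 0.121. Solving, k_gold = (0.22·3.64/0.121)^(1/0.78) ≈ 11.2779.
y_gold = 3.64·11.2779^0.22 ≈ 6.2029.
c_gold = y_gold − (n+δ)·k_gold = 6.2029 − 0.121·11.2779 ≈ 4.8382.

c_gold ≈ 4.838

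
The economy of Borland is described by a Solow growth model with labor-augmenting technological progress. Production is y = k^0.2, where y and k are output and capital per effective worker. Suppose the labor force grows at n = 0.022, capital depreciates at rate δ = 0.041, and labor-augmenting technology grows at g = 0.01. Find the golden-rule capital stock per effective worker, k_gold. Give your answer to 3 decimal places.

k_gold ≈ 3.525

Capital per effective worker breaks even when investment replaces (n + g + δ)·k; here n + g + δ = 0.073.
Golden rule sets MPK = n+g+δ: 0.2·k^(0.2−1) = 0.073, so k_gold = (0.2/0.073)^(1/0.8) ≈ 3.5248.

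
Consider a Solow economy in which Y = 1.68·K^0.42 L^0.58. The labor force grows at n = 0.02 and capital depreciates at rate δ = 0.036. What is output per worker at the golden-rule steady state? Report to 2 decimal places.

y_gold ≈ 10.52

The effective depreciation rate is n + δ = 0.02 + 0.036 = 0.056.
At the golden rule the marginal product of capital equals n+δ: 0.42·1.68·k^(0.42−1) = 0.056. Solving, k_gold = (0.42·1.68/0.056)^(1/0.58) ≈ 78.9206.
Output: y_gold = 1.68·k_gold^0.42 = 1.68·78.9206^0.42 ≈ 10.5228.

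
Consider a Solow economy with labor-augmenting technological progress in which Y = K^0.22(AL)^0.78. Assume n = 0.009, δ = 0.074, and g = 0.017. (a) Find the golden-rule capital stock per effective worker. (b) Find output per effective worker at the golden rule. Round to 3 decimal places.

(a) k_gold ≈ 2.748; (b) y_gold ≈ 1.249

Break-even investment rate: n + g + δ = 0.009 + 0.017 + 0.074 = 0.1.
Setting f'(k) = n+g+δ gives 0.22·k^(0.22−1) = 0.1, hence k_gold = (0.22/0.1)^(1/0.78) ≈ 2.7479.
y_gold = 2.7479^0.22 ≈ 1.2491.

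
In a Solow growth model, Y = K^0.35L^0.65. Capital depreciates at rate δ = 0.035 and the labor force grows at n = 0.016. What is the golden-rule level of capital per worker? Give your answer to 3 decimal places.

n + δ = 0.016 + 0.035 = 0.051.
Maximizing c = f(k) − (n+δ)·k gives f'(k) = n+δ, i.e. 0.35·k^(0.35−1) = 0.051, so k_gold = (0.35/0.051)^(1/0.65) ≈ 19.3606.

k_gold ≈ 19.361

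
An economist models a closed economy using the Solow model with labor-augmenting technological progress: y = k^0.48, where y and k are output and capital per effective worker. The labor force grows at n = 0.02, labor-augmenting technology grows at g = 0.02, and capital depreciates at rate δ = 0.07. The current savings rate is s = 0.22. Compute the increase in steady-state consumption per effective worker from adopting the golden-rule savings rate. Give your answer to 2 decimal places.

Δc ≈ 0.55

n + g + δ = 0.02 + 0.02 + 0.07 = 0.11.
Current steady state (s = 0.22): k* = (0.22/0.11)^(1/0.52) ≈ 3.7923, y* = 3.7923^0.48 ≈ 1.8962, c* = (1−0.22)·1.8962 ≈ 1.4790.
Maximizing c = f(k) − (n+g+δ)·k gives f'(k) = n+g+δ, i.e. 0.48·k^(0.48−1) = 0.11, so k_gold = (0.48/0.11)^(1/0.52) ≈ 17.0011.
y_gold = 17.0011^0.48 ≈ 3.8961, c_gold = y_gold − 0.11·k_gold ≈ 2.0260.
Gain: Δc = 2.0260 − 1.4790 ≈ 0.5470.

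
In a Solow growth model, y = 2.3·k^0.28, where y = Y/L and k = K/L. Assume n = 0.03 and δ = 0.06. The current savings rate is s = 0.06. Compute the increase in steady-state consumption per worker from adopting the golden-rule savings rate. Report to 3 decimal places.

Δc ≈ 1.007

n + δ = 0.03 + 0.06 = 0.09.
Current steady state (s = 0.06): k* = (0.06·2.3/0.09)^(1/0.72) ≈ 1.8106, y* = 2.3·1.8106^0.28 ≈ 2.7159, c* = (1−0.06)·2.7159 ≈ 2.5530.
At the golden rule the marginal product of capital equals n+δ: 0.28·2.3·k^(0.28−1) = 0.09. Solving, k_gold = (0.28·2.3/0.09)^(1/0.72) ≈ 15.3817.
y_gold = 2.3·15.3817^0.28 ≈ 4.9441, c_gold = y_gold − 0.09·k_gold ≈ 3.5598.
Gain: Δc = 3.5598 − 2.5530 ≈ 1.0068.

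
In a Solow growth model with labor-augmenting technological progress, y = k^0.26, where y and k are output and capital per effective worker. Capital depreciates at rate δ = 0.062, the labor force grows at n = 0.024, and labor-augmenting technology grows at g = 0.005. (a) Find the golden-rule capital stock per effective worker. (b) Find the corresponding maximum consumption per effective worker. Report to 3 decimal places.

Capital per effective worker breaks even when investment replaces (n + g + δ)·k; here n + g + δ = 0.091.
Maximizing c = f(k) − (n+g+δ)·k gives f'(k) = n+g+δ, i.e. 0.26·k^(0.26−1) = 0.091, so k_gold = (0.26/0.091)^(1/0.74) ≈ 4.1317.
y_gold = 4.1317^0.26 ≈ 1.4461; c_gold = y_gold − 0.091·k_gold ≈ 1.0701.

(a) k_gold ≈ 4.132; (b) c_gold ≈ 1.070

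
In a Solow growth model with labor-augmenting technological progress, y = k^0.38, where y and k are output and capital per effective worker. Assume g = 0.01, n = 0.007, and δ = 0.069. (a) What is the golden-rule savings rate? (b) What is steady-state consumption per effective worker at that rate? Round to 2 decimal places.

The effective depreciation rate is n + g + δ = 0.007 + 0.01 + 0.069 = 0.086.
For Cobb-Douglas, s_gold equals capital's share: s_gold = 0.38.
Maximizing c = f(k) − (n+g+δ)·k gives f'(k) = n+g+δ, i.e. 0.38·k^(0.38−1) = 0.086, so k_gold = (0.38/0.086)^(1/0.62) ≈ 10.9846.
y_gold = 10.9846^0.38 ≈ 2.4860; c_gold = (1−0.38)·y_gold ≈ 1.5413.

(a) s_gold = 0.38; (b) c_gold ≈ 1.54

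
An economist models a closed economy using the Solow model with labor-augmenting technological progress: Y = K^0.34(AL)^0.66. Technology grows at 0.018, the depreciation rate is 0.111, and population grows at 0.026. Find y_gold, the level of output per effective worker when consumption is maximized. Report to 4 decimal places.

y_gold ≈ 1.4988

n + g + δ = 0.026 + 0.018 + 0.111 = 0.155.
Maximizing c = f(k) − (n+g+δ)·k gives f'(k) = n+g+δ, i.e. 0.34·k^(0.34−1) = 0.155, so k_gold = (0.34/0.155)^(1/0.66) ≈ 3.2877.
Output: y_gold = k_gold^0.34 = 3.2877^0.34 ≈ 1.4988.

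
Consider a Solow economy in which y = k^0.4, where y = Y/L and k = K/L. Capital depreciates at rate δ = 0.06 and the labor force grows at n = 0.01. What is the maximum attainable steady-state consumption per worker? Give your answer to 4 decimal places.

c_gold ≈ 1.9178

n + δ = 0.01 + 0.06 = 0.07.
Golden rule sets MPK = n+δ: 0.4·k^(0.4−1) = 0.07, so k_gold = (0.4/0.07)^(1/0.6) ≈ 18.2643.
y_gold = 18.2643^0.4 ≈ 3.1963.
c_gold = y_gold − (n+δ)·k_gold = 3.1963 − 0.07·18.2643 ≈ 1.9178.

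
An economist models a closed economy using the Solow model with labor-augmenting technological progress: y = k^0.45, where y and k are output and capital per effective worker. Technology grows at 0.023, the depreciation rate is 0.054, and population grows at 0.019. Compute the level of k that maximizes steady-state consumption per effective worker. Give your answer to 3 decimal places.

The effective depreciation rate is n + g + δ = 0.019 + 0.023 + 0.054 = 0.096.
Setting f'(k) = n+g+δ gives 0.45·k^(0.45−1) = 0.096, hence k_gold = (0.45/0.096)^(1/0.55) ≈ 16.5918.

k_gold ≈ 16.592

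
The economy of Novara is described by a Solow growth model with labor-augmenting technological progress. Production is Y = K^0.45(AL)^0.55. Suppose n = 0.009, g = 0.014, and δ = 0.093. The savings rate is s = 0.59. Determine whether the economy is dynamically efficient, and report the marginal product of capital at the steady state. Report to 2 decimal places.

dynamically inefficient; MPK ≈ 0.09

Break-even investment rate: n + g + δ = 0.009 + 0.014 + 0.093 = 0.116.
Steady-state k*: s·k^0.45 = 0.116·k gives k* = (0.59/0.116)^(1/0.55) ≈ 19.2465.
MPK = 0.45·19.2465^(-0.55) ≈ 0.0885.
MPK < n+g+δ = 0.116, so the economy is dynamically inefficient (over-saving).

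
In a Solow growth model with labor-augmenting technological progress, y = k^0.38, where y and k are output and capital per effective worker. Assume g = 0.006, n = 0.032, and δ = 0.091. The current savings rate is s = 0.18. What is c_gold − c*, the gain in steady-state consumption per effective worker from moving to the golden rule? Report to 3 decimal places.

The effective depreciation rate is n + g + δ = 0.032 + 0.006 + 0.091 = 0.129.
Current steady state (s = 0.18): k* = (0.18/0.129)^(1/0.62) ≈ 1.7114, y* = 1.7114^0.38 ≈ 1.2265, c* = (1−0.18)·1.2265 ≈ 1.0058.
Golden rule sets MPK = n+g+δ: 0.38·k^(0.38−1) = 0.129, so k_gold = (0.38/0.129)^(1/0.62) ≈ 5.7117.
y_gold = 5.7117^0.38 ≈ 1.9390, c_gold = y_gold − 0.129·k_gold ≈ 1.2022.
Gain: Δc = 1.2022 − 1.0058 ≈ 0.1964.

Δc ≈ 0.196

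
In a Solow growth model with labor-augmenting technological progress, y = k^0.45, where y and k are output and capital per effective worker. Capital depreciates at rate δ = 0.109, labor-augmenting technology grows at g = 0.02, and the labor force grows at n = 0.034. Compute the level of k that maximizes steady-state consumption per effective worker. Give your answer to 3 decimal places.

Capital per effective worker breaks even when investment replaces (n + g + δ)·k; here n + g + δ = 0.163.
Maximizing c = f(k) − (n+g+δ)·k gives f'(k) = n+g+δ, i.e. 0.45·k^(0.45−1) = 0.163, so k_gold = (0.45/0.163)^(1/0.55) ≈ 6.3367.

k_gold ≈ 6.337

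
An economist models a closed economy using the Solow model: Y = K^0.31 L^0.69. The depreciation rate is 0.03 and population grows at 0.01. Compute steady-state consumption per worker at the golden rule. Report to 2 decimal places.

c_gold ≈ 1.73

Break-even investment rate: n + δ = 0.01 + 0.03 = 0.04.
Golden rule sets MPK = n+δ: 0.31·k^(0.31−1) = 0.04, so k_gold = (0.31/0.04)^(1/0.69) ≈ 19.4466.
y_gold = 19.4466^0.31 ≈ 2.5092.
c_gold = y_gold − (n+δ)·k_gold = 2.5092 − 0.04·19.4466 ≈ 1.7314.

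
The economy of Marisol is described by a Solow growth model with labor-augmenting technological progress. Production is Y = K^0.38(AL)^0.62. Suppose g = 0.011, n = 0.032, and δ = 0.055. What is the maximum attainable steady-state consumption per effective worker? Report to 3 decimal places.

c_gold ≈ 1.423

Break-even investment rate: n + g + δ = 0.032 + 0.011 + 0.055 = 0.098.
At the golden rule the marginal product of capital equals n+g+δ: 0.38·k^(0.38−1) = 0.098. Solving, k_gold = (0.38/0.098)^(1/0.62) ≈ 8.8979.
y_gold = 8.8979^0.38 ≈ 2.2947.
c_gold = y_gold − (n+g+δ)·k_gold = 2.2947 − 0.098·8.8979 ≈ 1.4227.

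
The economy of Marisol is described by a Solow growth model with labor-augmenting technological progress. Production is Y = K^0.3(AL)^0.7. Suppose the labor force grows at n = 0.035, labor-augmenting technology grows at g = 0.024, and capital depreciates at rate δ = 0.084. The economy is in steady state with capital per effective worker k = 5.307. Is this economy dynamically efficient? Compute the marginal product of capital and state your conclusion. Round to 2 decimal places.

Capital per effective worker breaks even when investment replaces (n + g + δ)·k; here n + g + δ = 0.143.
MPK = 0.3·k^(0.3−1) = 0.3·5.307^(-0.7) ≈ 0.0933.
MPK < 0.143, so the economy is dynamically inefficient (over-saving).

dynamically inefficient; MPK ≈ 0.09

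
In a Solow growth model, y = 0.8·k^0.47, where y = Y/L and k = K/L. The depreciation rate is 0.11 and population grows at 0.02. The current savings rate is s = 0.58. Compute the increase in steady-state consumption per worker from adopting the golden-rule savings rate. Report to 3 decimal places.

Δc ≈ 0.049

Break-even investment rate: n + δ = 0.02 + 0.11 = 0.13.
Current steady state (s = 0.58): k* = (0.58·0.8/0.13)^(1/0.53) ≈ 11.0305, y* = 0.8·11.0305^0.47 ≈ 2.4723, c* = (1−0.58)·2.4723 ≈ 1.0384.
Maximizing c = f(k) − (n+δ)·k gives f'(k) = n+δ, i.e. 0.47·0.8·k^(0.47−1) = 0.13, so k_gold = (0.47·0.8/0.13)^(1/0.53) ≈ 7.4178.
y_gold = 0.8·7.4178^0.47 ≈ 2.0517, c_gold = y_gold − 0.13·k_gold ≈ 1.0874.
Gain: Δc = 1.0874 − 1.0384 ≈ 0.0490.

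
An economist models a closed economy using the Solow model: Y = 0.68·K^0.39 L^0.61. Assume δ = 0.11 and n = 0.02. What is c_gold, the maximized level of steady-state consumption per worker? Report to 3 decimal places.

c_gold ≈ 0.654

The effective depreciation rate is n + δ = 0.02 + 0.11 = 0.13.
At the golden rule the marginal product of capital equals n+δ: 0.39·0.68·k^(0.39−1) = 0.13. Solving, k_gold = (0.39·0.68/0.13)^(1/0.61) ≈ 3.2180.
y_gold = 0.68·3.2180^0.39 ≈ 1.0727.
c_gold = y_gold − (n+δ)·k_gold = 1.0727 − 0.13·3.2180 ≈ 0.6543.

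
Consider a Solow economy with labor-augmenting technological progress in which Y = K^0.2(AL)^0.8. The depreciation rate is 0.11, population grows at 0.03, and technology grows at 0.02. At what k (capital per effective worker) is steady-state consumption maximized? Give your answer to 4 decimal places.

The effective depreciation rate is n + g + δ = 0.03 + 0.02 + 0.11 = 0.16.
Maximizing c = f(k) − (n+g+δ)·k gives f'(k) = n+g+δ, i.e. 0.2·k^(0.2−1) = 0.16, so k_gold = (0.2/0.16)^(1/0.8) ≈ 1.3217.

k_gold ≈ 1.3217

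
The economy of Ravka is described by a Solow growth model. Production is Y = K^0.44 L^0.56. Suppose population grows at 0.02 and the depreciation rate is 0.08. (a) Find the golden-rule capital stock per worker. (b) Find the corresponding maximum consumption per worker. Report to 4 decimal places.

Break-even investment rate: n + δ = 0.02 + 0.08 = 0.1.
Setting f'(k) = n+δ gives 0.44·k^(0.44−1) = 0.1, hence k_gold = (0.44/0.1)^(1/0.56) ≈ 14.0936.
y_gold = 14.0936^0.44 ≈ 3.2031; c_gold = y_gold − 0.1·k_gold ≈ 1.7937.

(a) k_gold ≈ 14.0936; (b) c_gold ≈ 1.7937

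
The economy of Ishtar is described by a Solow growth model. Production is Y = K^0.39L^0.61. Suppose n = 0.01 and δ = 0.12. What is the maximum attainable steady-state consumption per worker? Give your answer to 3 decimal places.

c_gold ≈ 1.231

The effective depreciation rate is n + δ = 0.01 + 0.12 = 0.13.
Golden rule sets MPK = n+δ: 0.39·k^(0.39−1) = 0.13, so k_gold = (0.39/0.13)^(1/0.61) ≈ 6.0557.
y_gold = 6.0557^0.39 ≈ 2.0186.
c_gold = y_gold − (n+δ)·k_gold = 2.0186 − 0.13·6.0557 ≈ 1.2313.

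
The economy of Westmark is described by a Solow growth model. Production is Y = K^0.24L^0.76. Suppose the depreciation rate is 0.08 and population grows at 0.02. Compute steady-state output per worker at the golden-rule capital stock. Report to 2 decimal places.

Break-even investment rate: n + δ = 0.02 + 0.08 = 0.1.
Maximizing c = f(k) − (n+δ)·k gives f'(k) = n+δ, i.e. 0.24·k^(0.24−1) = 0.1, so k_gold = (0.24/0.1)^(1/0.76) ≈ 3.1643.
Output: y_gold = k_gold^0.24 = 3.1643^0.24 ≈ 1.3185.

y_gold ≈ 1.32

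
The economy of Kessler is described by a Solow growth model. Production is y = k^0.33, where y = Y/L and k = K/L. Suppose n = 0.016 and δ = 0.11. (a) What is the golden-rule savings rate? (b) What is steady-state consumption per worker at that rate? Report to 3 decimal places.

(a) s_gold = 0.330; (b) c_gold ≈ 1.077

The effective depreciation rate is n + δ = 0.016 + 0.11 = 0.126.
For Cobb-Douglas, s_gold equals capital's share: s_gold = 0.33.
Maximizing c = f(k) − (n+δ)·k gives f'(k) = n+δ, i.e. 0.33·k^(0.33−1) = 0.126, so k_gold = (0.33/0.126)^(1/0.67) ≈ 4.2082.
y_gold = 4.2082^0.33 ≈ 1.6068; c_gold = (1−0.33)·y_gold ≈ 1.0765.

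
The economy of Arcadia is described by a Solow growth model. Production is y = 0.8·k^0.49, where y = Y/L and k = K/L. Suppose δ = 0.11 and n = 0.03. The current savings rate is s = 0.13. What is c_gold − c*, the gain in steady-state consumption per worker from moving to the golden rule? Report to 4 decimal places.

Δc ≈ 0.5741

Break-even investment rate: n + δ = 0.03 + 0.11 = 0.14.
Current steady state (s = 0.13): k* = (0.13·0.8/0.14)^(1/0.51) ≈ 0.5583, y* = 0.8·0.5583^0.49 ≈ 0.6013, c* = (1−0.13)·0.6013 ≈ 0.5231.
Maximizing c = f(k) − (n+δ)·k gives f'(k) = n+δ, i.e. 0.49·0.8·k^(0.49−1) = 0.14, so k_gold = (0.49·0.8/0.14)^(1/0.51) ≈ 7.5297.
y_gold = 0.8·7.5297^0.49 ≈ 2.1514, c_gold = y_gold − 0.14·k_gold ≈ 1.0972.
Gain: Δc = 1.0972 − 0.5231 ≈ 0.5741.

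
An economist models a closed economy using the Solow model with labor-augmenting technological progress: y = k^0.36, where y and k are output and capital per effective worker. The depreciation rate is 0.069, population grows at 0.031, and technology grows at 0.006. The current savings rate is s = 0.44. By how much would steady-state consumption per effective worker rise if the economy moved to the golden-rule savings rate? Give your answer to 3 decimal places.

Δc ≈ 0.026

n + g + δ = 0.031 + 0.006 + 0.069 = 0.106.
Current steady state (s = 0.44): k* = (0.44/0.106)^(1/0.64) ≈ 9.2439, y* = 9.2439^0.36 ≈ 2.2269, c* = (1−0.44)·2.2269 ≈ 1.2471.
At the golden rule the marginal product of capital equals n+g+δ: 0.36·k^(0.36−1) = 0.106. Solving, k_gold = (0.36/0.106)^(1/0.64) ≈ 6.7559.
y_gold = 6.7559^0.36 ≈ 1.9892, c_gold = y_gold − 0.106·k_gold ≈ 1.2731.
Gain: Δc = 1.2731 − 1.2471 ≈ 0.0260.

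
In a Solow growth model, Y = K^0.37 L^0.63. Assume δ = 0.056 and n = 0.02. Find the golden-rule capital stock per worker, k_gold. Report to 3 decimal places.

k_gold ≈ 12.334

The effective depreciation rate is n + δ = 0.02 + 0.056 = 0.076.
At the golden rule the marginal product of capital equals n+δ: 0.37·k^(0.37−1) = 0.076. Solving, k_gold = (0.37/0.076)^(1/0.63) ≈ 12.3337.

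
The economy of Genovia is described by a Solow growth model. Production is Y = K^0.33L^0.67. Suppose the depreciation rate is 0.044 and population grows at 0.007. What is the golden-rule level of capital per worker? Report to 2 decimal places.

Break-even investment rate: n + δ = 0.007 + 0.044 = 0.051.
Setting f'(k) = n+δ gives 0.33·k^(0.33−1) = 0.051, hence k_gold = (0.33/0.051)^(1/0.67) ≈ 16.2317.

k_gold ≈ 16.23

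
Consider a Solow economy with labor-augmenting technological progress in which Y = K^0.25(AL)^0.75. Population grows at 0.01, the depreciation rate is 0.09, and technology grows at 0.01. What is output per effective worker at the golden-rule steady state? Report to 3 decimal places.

y_gold ≈ 1.315

Break-even investment rate: n + g + δ = 0.01 + 0.01 + 0.09 = 0.11.
At the golden rule the marginal product of capital equals n+g+δ: 0.25·k^(0.25−1) = 0.11. Solving, k_gold = (0.25/0.11)^(1/0.75) ≈ 2.9881.
Output: y_gold = k_gold^0.25 = 2.9881^0.25 ≈ 1.3148.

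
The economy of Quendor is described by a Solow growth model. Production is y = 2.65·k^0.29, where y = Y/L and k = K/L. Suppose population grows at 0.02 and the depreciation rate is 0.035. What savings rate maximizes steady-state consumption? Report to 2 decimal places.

s_gold = 0.29

Break-even investment rate: n + δ = 0.02 + 0.035 = 0.055.
At the golden rule MPK = n+δ, and in any Cobb-Douglas steady state s = (n+δ)·k/y = MPK·k/y = capital's share 0.29.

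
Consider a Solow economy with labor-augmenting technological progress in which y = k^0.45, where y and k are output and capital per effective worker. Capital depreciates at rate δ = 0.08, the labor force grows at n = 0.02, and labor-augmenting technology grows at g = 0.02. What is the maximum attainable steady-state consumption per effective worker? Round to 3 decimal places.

c_gold ≈ 1.622

Capital per effective worker breaks even when investment replaces (n + g + δ)·k; here n + g + δ = 0.12.
At the golden rule the marginal product of capital equals n+g+δ: 0.45·k^(0.45−1) = 0.12. Solving, k_gold = (0.45/0.12)^(1/0.55) ≈ 11.0584.
y_gold = 11.0584^0.45 ≈ 2.9489.
c_gold = y_gold − (n+g+δ)·k_gold = 2.9489 − 0.12·11.0584 ≈ 1.6219.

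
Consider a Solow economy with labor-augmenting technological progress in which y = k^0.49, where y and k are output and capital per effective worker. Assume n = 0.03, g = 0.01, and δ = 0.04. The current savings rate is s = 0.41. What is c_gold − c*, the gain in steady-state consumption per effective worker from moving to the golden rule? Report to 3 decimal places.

The effective depreciation rate is n + g + δ = 0.03 + 0.01 + 0.04 = 0.08.
Current steady state (s = 0.41): k* = (0.41/0.08)^(1/0.51) ≈ 24.6352, y* = 24.6352^0.49 ≈ 4.8069, c* = (1−0.41)·4.8069 ≈ 2.8361.
Setting f'(k) = n+g+δ gives 0.49·k^(0.49−1) = 0.08, hence k_gold = (0.49/0.08)^(1/0.51) ≈ 34.9418.
y_gold = 34.9418^0.49 ≈ 5.7048, c_gold = y_gold − 0.08·k_gold ≈ 2.9094.
Gain: Δc = 2.9094 − 2.8361 ≈ 0.0734.

Δc ≈ 0.073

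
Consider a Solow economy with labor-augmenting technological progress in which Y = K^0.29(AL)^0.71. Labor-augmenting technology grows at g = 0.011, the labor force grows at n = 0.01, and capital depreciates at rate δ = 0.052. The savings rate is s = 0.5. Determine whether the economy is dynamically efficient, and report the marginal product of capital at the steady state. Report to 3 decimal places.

dynamically inefficient; MPK ≈ 0.042

Break-even investment rate: n + g + δ = 0.01 + 0.011 + 0.052 = 0.073.
Steady-state k*: s·k^0.29 = 0.073·k gives k* = (0.5/0.073)^(1/0.71) ≈ 15.0303.
MPK = 0.29·15.0303^(-0.71) ≈ 0.0423.
MPK < n+g+δ = 0.073, so the economy is dynamically inefficient (over-saving).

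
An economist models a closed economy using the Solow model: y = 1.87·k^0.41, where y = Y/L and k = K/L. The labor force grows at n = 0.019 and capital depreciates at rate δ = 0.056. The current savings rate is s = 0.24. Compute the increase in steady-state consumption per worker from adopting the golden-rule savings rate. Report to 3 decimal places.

n + δ = 0.019 + 0.056 = 0.075.
Current steady state (s = 0.24): k* = (0.24·1.87/0.075)^(1/0.59) ≈ 20.7460, y* = 1.87·20.7460^0.41 ≈ 6.4831, c* = (1−0.24)·6.4831 ≈ 4.9272.
Golden rule sets MPK = n+δ: 0.41·1.87·k^(0.41−1) = 0.075, so k_gold = (0.41·1.87/0.075)^(1/0.59) ≈ 51.4193.
y_gold = 1.87·51.4193^0.41 ≈ 9.4060, c_gold = y_gold − 0.075·k_gold ≈ 5.5495.
Gain: Δc = 5.5495 − 4.9272 ≈ 0.6223.

Δc ≈ 0.622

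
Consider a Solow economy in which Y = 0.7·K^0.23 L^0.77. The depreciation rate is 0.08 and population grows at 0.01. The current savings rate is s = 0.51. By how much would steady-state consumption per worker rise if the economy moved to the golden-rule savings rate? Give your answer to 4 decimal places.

Δc ≈ 0.1236

Capital per worker breaks even when investment replaces (n + δ)·k; here n + δ = 0.09.
Current steady state (s = 0.51): k* = (0.51·0.7/0.09)^(1/0.77) ≈ 5.9865, y* = 0.7·5.9865^0.23 ≈ 1.0564, c* = (1−0.51)·1.0564 ≈ 0.5177.
Setting f'(k) = n+δ gives 0.23·0.7·k^(0.23−1) = 0.09, hence k_gold = (0.23·0.7/0.09)^(1/0.77) ≈ 2.1283.
y_gold = 0.7·2.1283^0.23 ≈ 0.8328, c_gold = y_gold − 0.09·k_gold ≈ 0.6413.
Gain: Δc = 0.6413 − 0.5177 ≈ 0.1236.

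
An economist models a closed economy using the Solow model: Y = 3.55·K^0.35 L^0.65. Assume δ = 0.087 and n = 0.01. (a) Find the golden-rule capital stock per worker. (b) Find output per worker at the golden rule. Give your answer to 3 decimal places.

Capital per worker breaks even when investment replaces (n + δ)·k; here n + δ = 0.097.
At the golden rule the marginal product of capital equals n+δ: 0.35·3.55·k^(0.35−1) = 0.097. Solving, k_gold = (0.35·3.55/0.097)^(1/0.65) ≈ 50.5690.
y_gold = 3.55·50.5690^0.35 ≈ 14.0148.

(a) k_gold ≈ 50.569; (b) y_gold ≈ 14.015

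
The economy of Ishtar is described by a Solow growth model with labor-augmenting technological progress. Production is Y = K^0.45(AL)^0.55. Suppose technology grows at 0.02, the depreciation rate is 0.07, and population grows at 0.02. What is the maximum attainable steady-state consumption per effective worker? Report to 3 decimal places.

The effective depreciation rate is n + g + δ = 0.02 + 0.02 + 0.07 = 0.11.
At the golden rule the marginal product of capital equals n+g+δ: 0.45·k^(0.45−1) = 0.11. Solving, k_gold = (0.45/0.11)^(1/0.55) ≈ 12.9539.
y_gold = 12.9539^0.45 ≈ 3.1665.
c_gold = y_gold − (n+g+δ)·k_gold = 3.1665 − 0.11·12.9539 ≈ 1.7416.

c_gold ≈ 1.742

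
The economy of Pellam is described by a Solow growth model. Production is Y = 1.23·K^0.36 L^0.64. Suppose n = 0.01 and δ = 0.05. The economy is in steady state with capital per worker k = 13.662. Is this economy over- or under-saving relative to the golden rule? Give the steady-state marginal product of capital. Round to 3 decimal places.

under-saving; MPK ≈ 0.083

n + δ = 0.01 + 0.05 = 0.06.
MPK = 0.36·1.23·k^(0.36−1) = 0.36·1.23·13.662^(-0.64) ≈ 0.0831.
MPK > 0.06, so the economy is dynamically efficient (under-saving).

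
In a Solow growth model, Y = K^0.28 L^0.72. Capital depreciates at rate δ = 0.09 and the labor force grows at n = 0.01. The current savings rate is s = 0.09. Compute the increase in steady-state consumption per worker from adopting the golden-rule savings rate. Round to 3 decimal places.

Δc ≈ 0.201

Break-even investment rate: n + δ = 0.01 + 0.09 = 0.1.
Current steady state (s = 0.09): k* = (0.09/0.1)^(1/0.72) ≈ 0.8639, y* = 0.8639^0.28 ≈ 0.9599, c* = (1−0.09)·0.9599 ≈ 0.8735.
Maximizing c = f(k) − (n+δ)·k gives f'(k) = n+δ, i.e. 0.28·k^(0.28−1) = 0.1, so k_gold = (0.28/0.1)^(1/0.72) ≈ 4.1788.
y_gold = 4.1788^0.28 ≈ 1.4924, c_gold = y_gold − 0.1·k_gold ≈ 1.0746.
Gain: Δc = 1.0746 − 0.8735 ≈ 0.2011.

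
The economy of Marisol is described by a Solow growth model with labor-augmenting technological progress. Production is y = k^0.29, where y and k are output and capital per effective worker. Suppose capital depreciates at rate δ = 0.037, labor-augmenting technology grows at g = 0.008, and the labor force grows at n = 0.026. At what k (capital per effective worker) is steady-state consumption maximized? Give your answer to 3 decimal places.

Break-even investment rate: n + g + δ = 0.026 + 0.008 + 0.037 = 0.071.
At the golden rule the marginal product of capital equals n+g+δ: 0.29·k^(0.29−1) = 0.071. Solving, k_gold = (0.29/0.071)^(1/0.71) ≈ 7.2570.

k_gold ≈ 7.257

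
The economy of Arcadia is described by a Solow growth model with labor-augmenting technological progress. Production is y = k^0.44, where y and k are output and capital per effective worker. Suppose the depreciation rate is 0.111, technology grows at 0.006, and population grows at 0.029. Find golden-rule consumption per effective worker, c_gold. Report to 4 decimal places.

n + g + δ = 0.029 + 0.006 + 0.111 = 0.146.
Setting f'(k) = n+g+δ gives 0.44·k^(0.44−1) = 0.146, hence k_gold = (0.44/0.146)^(1/0.56) ≈ 7.1703.
y_gold = 7.1703^0.44 ≈ 2.3792.
c_gold = y_gold − (n+g+δ)·k_gold = 2.3792 − 0.146·7.1703 ≈ 1.3324.

c_gold ≈ 1.3324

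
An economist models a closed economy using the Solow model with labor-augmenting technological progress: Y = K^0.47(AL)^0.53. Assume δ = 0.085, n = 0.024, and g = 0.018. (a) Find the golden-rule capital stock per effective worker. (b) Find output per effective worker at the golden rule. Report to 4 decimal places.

n + g + δ = 0.024 + 0.018 + 0.085 = 0.127.
Maximizing c = f(k) − (n+g+δ)·k gives f'(k) = n+g+δ, i.e. 0.47·k^(0.47−1) = 0.127, so k_gold = (0.47/0.127)^(1/0.53) ≈ 11.8101.
y_gold = 11.8101^0.47 ≈ 3.1912.

(a) k_gold ≈ 11.8101; (b) y_gold ≈ 3.1912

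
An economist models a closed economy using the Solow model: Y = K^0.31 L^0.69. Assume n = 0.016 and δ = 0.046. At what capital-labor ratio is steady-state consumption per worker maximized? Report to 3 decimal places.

k_gold ≈ 10.304

Capital per worker breaks even when investment replaces (n + δ)·k; here n + δ = 0.062.
Golden rule sets MPK = n+δ: 0.31·k^(0.31−1) = 0.062, so k_gold = (0.31/0.062)^(1/0.69) ≈ 10.3039.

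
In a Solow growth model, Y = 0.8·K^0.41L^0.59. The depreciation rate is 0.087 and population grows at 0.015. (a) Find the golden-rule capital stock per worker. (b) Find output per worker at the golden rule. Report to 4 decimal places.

(a) k_gold ≈ 7.2408; (b) y_gold ≈ 1.8014

The effective depreciation rate is n + δ = 0.015 + 0.087 = 0.102.
Setting f'(k) = n+δ gives 0.41·0.8·k^(0.41−1) = 0.102, hence k_gold = (0.41·0.8/0.102)^(1/0.59) ≈ 7.2408.
y_gold = 0.8·7.2408^0.41 ≈ 1.8014.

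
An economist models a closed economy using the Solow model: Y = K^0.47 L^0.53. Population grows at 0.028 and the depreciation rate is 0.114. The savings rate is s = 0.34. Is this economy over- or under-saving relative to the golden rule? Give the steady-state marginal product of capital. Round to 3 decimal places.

Capital per worker breaks even when investment replaces (n + δ)·k; here n + δ = 0.142.
Steady-state k*: s·k^0.47 = 0.142·k gives k* = (0.34/0.142)^(1/0.53) ≈ 5.1934.
MPK = 0.47·5.1934^(-0.53) ≈ 0.1963.
MPK > n+δ = 0.142, so the economy is dynamically efficient (under-saving).

under-saving; MPK ≈ 0.196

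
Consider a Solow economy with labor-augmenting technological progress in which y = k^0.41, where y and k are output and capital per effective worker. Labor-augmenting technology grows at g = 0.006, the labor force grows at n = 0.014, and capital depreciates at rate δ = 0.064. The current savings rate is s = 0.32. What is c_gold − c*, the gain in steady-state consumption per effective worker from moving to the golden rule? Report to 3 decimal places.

Δc ≈ 0.053

Capital per effective worker breaks even when investment replaces (n + g + δ)·k; here n + g + δ = 0.084.
Current steady state (s = 0.32): k* = (0.32/0.084)^(1/0.59) ≈ 9.6500, y* = 9.6500^0.41 ≈ 2.5331, c* = (1−0.32)·2.5331 ≈ 1.7225.
Maximizing c = f(k) − (n+g+δ)·k gives f'(k) = n+g+δ, i.e. 0.41·k^(0.41−1) = 0.084, so k_gold = (0.41/0.084)^(1/0.59) ≈ 14.6878.
y_gold = 14.6878^0.41 ≈ 3.0092, c_gold = y_gold − 0.084·k_gold ≈ 1.7754.
Gain: Δc = 1.7754 − 1.7225 ≈ 0.0529.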